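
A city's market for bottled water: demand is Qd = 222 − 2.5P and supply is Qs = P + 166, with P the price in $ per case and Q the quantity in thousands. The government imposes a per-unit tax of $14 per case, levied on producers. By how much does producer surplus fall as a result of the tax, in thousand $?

Before the tax: set 222 − 2.5P = P + 166 → P* = $16, Q* = 182.
With the tax collected from producers, supply shifts: Qs = (P − 14) + 166.
Solving gives Q = 172 with consumers paying $20 and producers receiving $6 (the $14 wedge).
ΔPS is the trapezoid between Q = 172 and Q = 182 of height $10: ½ · (182 + 172) · 10 = $1770.

Producer surplus falls by $1770 thousand.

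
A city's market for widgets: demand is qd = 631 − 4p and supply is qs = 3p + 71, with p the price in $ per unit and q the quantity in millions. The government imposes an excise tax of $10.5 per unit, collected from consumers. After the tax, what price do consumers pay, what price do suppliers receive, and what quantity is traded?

Before the tax: set 631 − 4p = 3p + 71 → p* = $80, q* = 311.
With the tax collected from consumers, demand (in seller-price terms) shifts: qd = 631 − 4(p + 10.5).
New equilibrium: consumers pay $84.5, suppliers receive $74, q = 293. (Wedge: pb − ps = 10.5.)
The less price-elastic side of the market bears the larger share of a per-unit tax.

Consumers pay $84.5; suppliers receive $74; quantity = 293.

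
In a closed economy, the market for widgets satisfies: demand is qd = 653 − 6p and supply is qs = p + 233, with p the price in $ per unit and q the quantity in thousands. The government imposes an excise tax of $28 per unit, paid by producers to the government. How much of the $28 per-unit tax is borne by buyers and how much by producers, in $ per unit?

Without the tax, 653 − 6p = p + 233 gives 7p = 420, so p* = $60 and q* = 293.
With the tax collected from producers, supply shifts: qs = (p − 28) + 233.
New equilibrium: buyers pay $64, producers receive $36, q = 269. (Wedge: pb − ps = 28.)
Burden on buyers: $4; on producers: $24. (They sum to $28.)
The less price-elastic side of the market bears the larger share of a per-unit tax.

Buyers bear $4 per unit; producers bear $24 per unit.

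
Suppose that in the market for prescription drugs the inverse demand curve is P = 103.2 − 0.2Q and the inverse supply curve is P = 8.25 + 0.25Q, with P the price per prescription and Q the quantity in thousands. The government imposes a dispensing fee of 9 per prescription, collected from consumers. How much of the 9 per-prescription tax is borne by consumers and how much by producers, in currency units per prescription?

Inverting to Q(P) form: Qd = 516 − 5P; Qs = 4P − 33.
Before the tax: set 516 − 5P = 4P − 33 → P* = 61, Q* = 211.
With the tax collected from consumers, demand (in seller-price terms) shifts: Qd = 516 − 5(P + 9).
Solving gives Q = 191 with consumers paying 65 and producers receiving 56 (the 9 wedge).
Burden on consumers: 4; on producers: 5. (They sum to 9.)
The less price-elastic side of the market bears the larger share of a per-unit tax.

Consumers bear 4 per prescription; producers bear 5 per prescription.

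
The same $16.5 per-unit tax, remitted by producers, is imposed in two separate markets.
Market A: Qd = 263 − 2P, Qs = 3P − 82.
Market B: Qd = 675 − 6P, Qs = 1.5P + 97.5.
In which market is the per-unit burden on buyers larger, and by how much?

Market A: pre-tax P* = $69, Q* = 125; post-tax Q = 105.2; per-unit burden on buyers = $9.9.
Market B: pre-tax P* = $77, Q* = 213; post-tax Q = 193.2; per-unit burden on buyers = $3.3.
Difference: $9.9 vs $3.3 → market A is larger by $6.6.

Market A, by $6.6.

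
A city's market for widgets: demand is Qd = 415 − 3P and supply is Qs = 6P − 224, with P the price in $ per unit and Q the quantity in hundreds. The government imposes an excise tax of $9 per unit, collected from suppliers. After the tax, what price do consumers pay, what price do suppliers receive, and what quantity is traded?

Without the tax, 415 − 3P = 6P − 224 gives 9P = 639, so P* = $71 and Q* = 202.
With the tax collected from suppliers, supply shifts: Qs = 6(P − 9) − 224.
New equilibrium: consumers pay $77, suppliers receive $68, Q = 184. (Wedge: Pb − Ps = 9.)
The less price-elastic side of the market bears the larger share of a per-unit tax.

Consumers pay $77; suppliers receive $68; quantity = 184.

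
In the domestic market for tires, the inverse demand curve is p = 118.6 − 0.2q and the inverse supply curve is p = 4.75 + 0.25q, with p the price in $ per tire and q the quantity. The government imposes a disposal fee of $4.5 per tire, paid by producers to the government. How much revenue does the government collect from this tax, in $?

Rewrite in direct form: qd = 593 − 5p and qs = 4p − 19.
Before the tax: set 593 − 5p = 4p − 19 → p* = $68, q* = 253.
With the tax collected from producers, supply shifts: qs = 4(p − 4.5) − 19.
New equilibrium: consumers pay $70, producers receive $65.5, q = 243. (Wedge: pb − ps = 4.5.)
Revenue = t · Q = 4.5 · 243 = $1093.5.

Tax revenue = $1093.5.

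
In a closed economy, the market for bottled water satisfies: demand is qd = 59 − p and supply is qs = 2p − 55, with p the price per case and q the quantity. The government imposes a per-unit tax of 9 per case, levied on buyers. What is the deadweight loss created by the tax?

Without the tax, 59 − p = 2p − 55 gives 3p = 114, so p* = 38 and q* = 21.
With the tax collected from buyers, demand (in seller-price terms) shifts: qd = 59 − (p + 9).
New equilibrium: buyers pay 44, producers receive 35, q = 15. (Wedge: pb − ps = 9.)
Quantity falls by |ΔQ| = |21 − 15| = 6.
DWL = ½ · t · |ΔQ| = ½ · 9 · 6 = 27.

Deadweight loss = 27.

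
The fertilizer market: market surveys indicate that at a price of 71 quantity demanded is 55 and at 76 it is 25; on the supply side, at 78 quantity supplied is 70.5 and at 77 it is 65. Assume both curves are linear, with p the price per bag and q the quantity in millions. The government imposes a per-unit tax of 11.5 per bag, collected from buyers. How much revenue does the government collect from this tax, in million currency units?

Demand slope: (25 − 55)/(76 − 71) = -6, so qd = 481 − 6p.
Supply slope: (65 − 70.5)/(77 − 78) = 5.5, so qs = 5.5p − 358.5.
Without the tax, 481 − 6p = 5.5p − 358.5 gives 11.5p = 839.5, so p* = 73 and q* = 43.
With the tax collected from buyers, demand (in seller-price terms) shifts: qd = 481 − 6(p + 11.5).
Solving gives q = 10 with buyers paying 78.5 and suppliers receiving 67 (the 11.5 wedge).
Revenue = t · Q = 11.5 · 10 = 115.

Tax revenue = 115 million.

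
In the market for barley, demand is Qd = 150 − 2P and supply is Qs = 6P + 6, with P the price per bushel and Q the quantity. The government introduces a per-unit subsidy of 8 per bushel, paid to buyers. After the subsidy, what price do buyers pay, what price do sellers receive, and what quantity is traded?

Buyers pay 12; sellers receive 20; quantity = 126.

Without the subsidy, 150 − 2P = 6P + 6 gives 8P = 144, so P* = 18 and Q* = 114.
With a per-unit subsidy paid to buyers, each effectively pays P − 8, so demand becomes Qd = 150 − 2(P − 8).
New equilibrium: buyers pay 12, sellers receive 20, Q = 126. (Wedge: Pb − Ps = −8.)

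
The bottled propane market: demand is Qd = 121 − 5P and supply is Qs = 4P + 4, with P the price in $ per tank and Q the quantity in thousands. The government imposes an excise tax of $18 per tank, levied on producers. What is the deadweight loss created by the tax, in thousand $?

Deadweight loss = $360 thousand.

Without the tax, 121 − 5P = 4P + 4 gives 9P = 117, so P* = $13 and Q* = 56.
With the tax collected from producers, supply shifts: Qs = 4(P − 18) + 4.
New equilibrium: consumers pay $21, producers receive $3, Q = 16. (Wedge: Pb − Ps = 18.)
Quantity falls by |ΔQ| = |56 − 16| = 40.
DWL = ½ · t · |ΔQ| = ½ · 18 · 40 = $360.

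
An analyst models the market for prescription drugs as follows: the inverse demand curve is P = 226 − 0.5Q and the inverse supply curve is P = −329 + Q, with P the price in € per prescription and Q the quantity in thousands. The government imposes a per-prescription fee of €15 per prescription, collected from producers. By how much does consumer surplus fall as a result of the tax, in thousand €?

Consumer surplus falls by €1825 thousand.

Rewrite in direct form: Qd = 452 − 2P and Qs = P + 329.
Before the tax: set 452 − 2P = P + 329 → P* = €41, Q* = 370.
With the tax collected from producers, supply shifts: Qs = (P − 15) + 329.
Solving gives Q = 360 with buyers paying €46 and producers receiving €31 (the €15 wedge).
ΔCS is the trapezoid between Q = 360 and Q = 370 of height €5: ½ · (370 + 360) · 5 = €1825.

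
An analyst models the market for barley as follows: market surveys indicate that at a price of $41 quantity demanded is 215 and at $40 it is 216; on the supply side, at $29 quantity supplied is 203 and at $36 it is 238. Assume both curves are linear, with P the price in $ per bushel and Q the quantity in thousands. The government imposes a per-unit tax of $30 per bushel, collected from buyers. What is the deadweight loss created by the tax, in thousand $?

Deadweight loss = $375 thousand.

Demand slope: (216 − 215)/(40 − 41) = -1, so Qd = 256 − P.
Supply slope: (238 − 203)/(36 − 29) = 5, so Qs = 5P + 58.
Before the tax: set 256 − P = 5P + 58 → P* = $33, Q* = 223.
With the tax collected from buyers, demand (in seller-price terms) shifts: Qd = 256 − (P + 30).
New equilibrium: buyers pay $58, producers receive $28, Q = 198. (Wedge: Pb − Ps = 30.)
Quantity falls by |ΔQ| = |223 − 198| = 25.
DWL = ½ · t · |ΔQ| = ½ · 30 · 25 = $375.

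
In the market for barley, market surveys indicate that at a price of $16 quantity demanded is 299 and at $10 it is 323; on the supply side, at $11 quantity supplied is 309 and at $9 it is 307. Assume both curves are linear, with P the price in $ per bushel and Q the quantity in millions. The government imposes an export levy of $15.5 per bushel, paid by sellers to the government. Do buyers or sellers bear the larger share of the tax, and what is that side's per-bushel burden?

Sellers bear the larger share: $12.4 per bushel.

Demand slope: (323 − 299)/(10 − 16) = -4, so Qd = 363 − 4P.
Supply slope: (307 − 309)/(9 − 11) = 1, so Qs = P + 298.
Without the tax, 363 − 4P = P + 298 gives 5P = 65, so P* = $13 and Q* = 311.
With the tax collected from sellers, supply shifts: Qs = (P − 15.5) + 298.
New equilibrium: buyers pay $16.1, sellers receive $0.6, Q = 298.6. (Wedge: Pb − Ps = 15.5.)
Per-bushel burden: buyers $3.1, sellers $12.4.
Sellers take the larger share because supply is less price-elastic here (demand slope 4 vs supply slope 1).
The less price-elastic side of the market bears the larger share of a per-unit tax.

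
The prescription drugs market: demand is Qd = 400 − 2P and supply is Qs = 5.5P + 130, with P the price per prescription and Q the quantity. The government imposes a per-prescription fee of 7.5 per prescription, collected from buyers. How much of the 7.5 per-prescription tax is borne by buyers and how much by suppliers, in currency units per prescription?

Buyers bear 5.5 per prescription; suppliers bear 2 per prescription.

Without the tax, 400 − 2P = 5.5P + 130 gives 7.5P = 270, so P* = 36 and Q* = 328.
With the tax collected from buyers, demand (in seller-price terms) shifts: Qd = 400 − 2(P + 7.5).
New equilibrium: buyers pay 41.5, suppliers receive 34, Q = 317. (Wedge: Pb − Ps = 7.5.)
Burden on buyers: 5.5; on suppliers: 2. (They sum to 7.5.)
The less price-elastic side of the market bears the larger share of a per-unit tax.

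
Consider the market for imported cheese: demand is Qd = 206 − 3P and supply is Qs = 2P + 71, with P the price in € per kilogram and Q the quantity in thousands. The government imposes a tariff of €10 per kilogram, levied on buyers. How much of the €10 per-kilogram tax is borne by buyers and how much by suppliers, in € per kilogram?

Buyers bear €4 per kilogram; suppliers bear €6 per kilogram.

Without the tax, 206 − 3P = 2P + 71 gives 5P = 135, so P* = €27 and Q* = 125.
With the tax collected from buyers, demand (in seller-price terms) shifts: Qd = 206 − 3(P + 10).
Solving gives Q = 113 with buyers paying €31 and suppliers receiving €21 (the €10 wedge).
Burden on buyers: €4; on suppliers: €6. (They sum to €10.)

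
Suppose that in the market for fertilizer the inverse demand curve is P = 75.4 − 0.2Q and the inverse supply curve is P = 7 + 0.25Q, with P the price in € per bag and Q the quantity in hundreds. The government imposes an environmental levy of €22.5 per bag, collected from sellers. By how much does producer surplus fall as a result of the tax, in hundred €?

Producer surplus falls by €1587.5 hundred.

Inverting to Q(P) form: Qd = 377 − 5P; Qs = 4P − 28.
Before the tax: set 377 − 5P = 4P − 28 → P* = €45, Q* = 152.
With the tax collected from sellers, supply shifts: Qs = 4(P − 22.5) − 28.
New equilibrium: buyers pay €55, sellers receive €32.5, Q = 102. (Wedge: Pb − Ps = 22.5.)
ΔPS is the trapezoid between Q = 102 and Q = 152 of height €12.5: ½ · (152 + 102) · 12.5 = €1587.5.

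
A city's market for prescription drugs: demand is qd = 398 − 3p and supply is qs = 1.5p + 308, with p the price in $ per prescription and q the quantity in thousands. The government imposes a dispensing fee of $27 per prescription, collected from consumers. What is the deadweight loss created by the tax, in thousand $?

Deadweight loss = $364.5 thousand.

Without the tax, 398 − 3p = 1.5p + 308 gives 4.5p = 90, so p* = $20 and q* = 338.
With the tax collected from consumers, demand (in seller-price terms) shifts: qd = 398 − 3(p + 27).
Solving gives q = 311 with consumers paying $29 and sellers receiving $2 (the $27 wedge).
Quantity falls by |ΔQ| = |338 − 311| = 27.
DWL = ½ · t · |ΔQ| = ½ · 27 · 27 = $364.5.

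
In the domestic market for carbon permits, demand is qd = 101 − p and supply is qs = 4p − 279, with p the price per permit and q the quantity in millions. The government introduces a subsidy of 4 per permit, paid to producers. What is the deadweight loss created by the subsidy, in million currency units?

Without the subsidy, 101 − p = 4p − 279 gives 5p = 380, so p* = 76 and q* = 25.
With a per-unit subsidy paid to producers, each receives p + 4 per unit sold, so supply becomes qs = 4(p + 4) − 279.
Solving gives q = 28.2 with consumers paying 72.8 and producers receiving 76.8 (the 4 wedge).
Quantity rises by |ΔQ| = |25 − 28.2| = 3.2.
DWL = ½ · t · |ΔQ| = ½ · 4 · 3.2 = 6.4.

Deadweight loss = 6.4 million.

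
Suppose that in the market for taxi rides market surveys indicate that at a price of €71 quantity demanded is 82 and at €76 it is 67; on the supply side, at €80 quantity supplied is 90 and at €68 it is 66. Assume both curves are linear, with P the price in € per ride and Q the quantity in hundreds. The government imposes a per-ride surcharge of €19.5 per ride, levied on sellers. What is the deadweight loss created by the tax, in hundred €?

Demand slope: (67 − 82)/(76 − 71) = -3, so Qd = 295 − 3P.
Supply slope: (66 − 90)/(68 − 80) = 2, so Qs = 2P − 70.
Before the tax: set 295 − 3P = 2P − 70 → P* = €73, Q* = 76.
With the tax collected from sellers, supply shifts: Qs = 2(P − 19.5) − 70.
Solving gives Q = 52.6 with buyers paying €80.8 and sellers receiving €61.3 (the €19.5 wedge).
Quantity falls by |ΔQ| = |76 − 52.6| = 23.4.
DWL = ½ · t · |ΔQ| = ½ · 19.5 · 23.4 = €228.15.

Deadweight loss = €228.15 hundred.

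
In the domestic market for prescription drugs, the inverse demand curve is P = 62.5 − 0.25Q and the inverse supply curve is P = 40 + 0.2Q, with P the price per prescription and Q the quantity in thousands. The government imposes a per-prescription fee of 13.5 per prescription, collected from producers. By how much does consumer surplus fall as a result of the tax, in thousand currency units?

Inverting to Q(P) form: Qd = 250 − 4P; Qs = 5P − 200.
Before the tax: set 250 − 4P = 5P − 200 → P* = 50, Q* = 50.
With the tax collected from producers, supply shifts: Qs = 5(P − 13.5) − 200.
New equilibrium: consumers pay 57.5, producers receive 44, Q = 20. (Wedge: Pb − Ps = 13.5.)
ΔCS is the trapezoid between Q = 20 and Q = 50 of height 7.5: ½ · (50 + 20) · 7.5 = 262.5.

Consumer surplus falls by 262.5 thousand.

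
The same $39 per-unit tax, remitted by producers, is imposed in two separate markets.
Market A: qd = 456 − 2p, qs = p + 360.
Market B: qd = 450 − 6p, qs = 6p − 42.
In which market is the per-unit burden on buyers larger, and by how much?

Market B, by $6.5.

Market A: pre-tax p* = $32, q* = 392; post-tax q = 366; per-unit burden on buyers = $13.
Market B: pre-tax p* = $41, q* = 204; post-tax q = 87; per-unit burden on buyers = $19.5.
Difference: $13 vs $19.5 → market B is larger by $6.5.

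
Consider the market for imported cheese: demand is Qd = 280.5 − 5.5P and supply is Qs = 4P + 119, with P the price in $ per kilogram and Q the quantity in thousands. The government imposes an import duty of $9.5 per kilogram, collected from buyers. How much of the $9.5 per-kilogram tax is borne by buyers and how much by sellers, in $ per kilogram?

Buyers bear $4 per kilogram; sellers bear $5.5 per kilogram.

Before the tax: set 280.5 − 5.5P = 4P + 119 → P* = $17, Q* = 187.
With the tax collected from buyers, demand (in seller-price terms) shifts: Qd = 280.5 − 5.5(P + 9.5).
New equilibrium: buyers pay $21, sellers receive $11.5, Q = 165. (Wedge: Pb − Ps = 9.5.)
Burden on buyers: $4; on sellers: $5.5. (They sum to $9.5.)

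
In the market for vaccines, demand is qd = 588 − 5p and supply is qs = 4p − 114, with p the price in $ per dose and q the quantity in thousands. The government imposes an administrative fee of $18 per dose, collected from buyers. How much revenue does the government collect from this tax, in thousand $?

Without the tax, 588 − 5p = 4p − 114 gives 9p = 702, so p* = $78 and q* = 198.
With the tax collected from buyers, demand (in seller-price terms) shifts: qd = 588 − 5(p + 18).
New equilibrium: buyers pay $86, producers receive $68, q = 158. (Wedge: pb − ps = 18.)
Revenue = t · Q = 18 · 158 = $2844.

Tax revenue = $2844 thousand.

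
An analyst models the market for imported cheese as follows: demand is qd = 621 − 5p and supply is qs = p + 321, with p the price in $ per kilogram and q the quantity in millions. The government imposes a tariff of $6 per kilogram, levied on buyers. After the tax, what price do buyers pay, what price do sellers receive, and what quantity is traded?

Buyers pay $51; sellers receive $45; quantity = 366.

Before the tax: set 621 − 5p = p + 321 → p* = $50, q* = 371.
With the tax collected from buyers, demand (in seller-price terms) shifts: qd = 621 − 5(p + 6).
New equilibrium: buyers pay $51, sellers receive $45, q = 366. (Wedge: pb − ps = 6.)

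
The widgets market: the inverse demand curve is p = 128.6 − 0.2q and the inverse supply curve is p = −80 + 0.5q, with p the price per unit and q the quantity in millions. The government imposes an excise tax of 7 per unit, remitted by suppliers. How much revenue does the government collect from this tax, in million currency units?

Tax revenue = 2016 million.

Rewrite in direct form: qd = 643 − 5p and qs = 2p + 160.
Without the tax, 643 − 5p = 2p + 160 gives 7p = 483, so p* = 69 and q* = 298.
With the tax collected from suppliers, supply shifts: qs = 2(p − 7) + 160.
Solving gives q = 288 with consumers paying 71 and suppliers receiving 64 (the 7 wedge).
Revenue = t · Q = 7 · 288 = 2016.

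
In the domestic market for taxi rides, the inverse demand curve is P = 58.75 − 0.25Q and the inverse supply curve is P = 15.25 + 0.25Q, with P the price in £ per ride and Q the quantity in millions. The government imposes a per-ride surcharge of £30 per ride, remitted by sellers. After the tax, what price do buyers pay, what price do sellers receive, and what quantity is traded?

Buyers pay £52; sellers receive £22; quantity = 27.

Inverting to Q(P) form: Qd = 235 − 4P; Qs = 4P − 61.
Without the tax, 235 − 4P = 4P − 61 gives 8P = 296, so P* = £37 and Q* = 87.
With the tax collected from sellers, supply shifts: Qs = 4(P − 30) − 61.
New equilibrium: buyers pay £52, sellers receive £22, Q = 27. (Wedge: Pb − Ps = 30.)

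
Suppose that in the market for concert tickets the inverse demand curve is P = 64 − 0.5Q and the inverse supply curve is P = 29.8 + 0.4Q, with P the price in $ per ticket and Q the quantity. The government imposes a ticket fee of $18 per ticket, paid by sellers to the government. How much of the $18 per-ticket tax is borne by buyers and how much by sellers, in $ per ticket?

Rewrite in direct form: Qd = 128 − 2P and Qs = 2.5P − 74.5.
Before the tax: set 128 − 2P = 2.5P − 74.5 → P* = $45, Q* = 38.
With the tax collected from sellers, supply shifts: Qs = 2.5(P − 18) − 74.5.
New equilibrium: buyers pay $55, sellers receive $37, Q = 18. (Wedge: Pb − Ps = 18.)
Burden on buyers: $10; on sellers: $8. (They sum to $18.)
The less price-elastic side of the market bears the larger share of a per-unit tax.

Buyers bear $10 per ticket; sellers bear $8 per ticket.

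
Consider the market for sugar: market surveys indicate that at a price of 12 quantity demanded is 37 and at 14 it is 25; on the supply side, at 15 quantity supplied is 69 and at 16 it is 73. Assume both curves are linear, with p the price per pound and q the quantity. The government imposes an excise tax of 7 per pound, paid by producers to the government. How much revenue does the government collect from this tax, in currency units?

Demand slope: (25 − 37)/(14 − 12) = -6, so qd = 109 − 6p.
Supply slope: (73 − 69)/(16 − 15) = 4, so qs = 4p + 9.
Without the tax, 109 − 6p = 4p + 9 gives 10p = 100, so p* = 10 and q* = 49.
With the tax collected from producers, supply shifts: qs = 4(p − 7) + 9.
Solving gives q = 32.2 with buyers paying 12.8 and producers receiving 5.8 (the 7 wedge).
Revenue = t · Q = 7 · 32.2 = 225.4.

Tax revenue = 225.4.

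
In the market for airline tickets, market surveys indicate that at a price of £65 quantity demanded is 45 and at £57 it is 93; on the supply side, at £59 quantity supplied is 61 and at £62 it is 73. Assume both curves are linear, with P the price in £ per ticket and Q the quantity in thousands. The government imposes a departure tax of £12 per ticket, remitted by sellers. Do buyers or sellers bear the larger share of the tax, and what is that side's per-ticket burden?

Sellers bear the larger share: £7.2 per ticket.

Demand slope: (93 − 45)/(57 − 65) = -6, so Qd = 435 − 6P.
Supply slope: (73 − 61)/(62 − 59) = 4, so Qs = 4P − 175.
Before the tax: set 435 − 6P = 4P − 175 → P* = £61, Q* = 69.
With the tax collected from sellers, supply shifts: Qs = 4(P − 12) − 175.
Solving gives Q = 40.2 with buyers paying £65.8 and sellers receiving £53.8 (the £12 wedge).
Per-ticket burden: buyers £4.8, sellers £7.2.
Sellers take the larger share because supply is less price-elastic here (demand slope 6 vs supply slope 4).
The less price-elastic side of the market bears the larger share of a per-unit tax.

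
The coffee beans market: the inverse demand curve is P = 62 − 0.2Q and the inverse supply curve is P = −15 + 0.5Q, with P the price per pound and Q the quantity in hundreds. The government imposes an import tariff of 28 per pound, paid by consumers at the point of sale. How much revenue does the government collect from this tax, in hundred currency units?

Tax revenue = 1960 hundred.

Inverting to Q(P) form: Qd = 310 − 5P; Qs = 2P + 30.
Without the tax, 310 − 5P = 2P + 30 gives 7P = 280, so P* = 40 and Q* = 110.
With the tax collected from consumers, demand (in seller-price terms) shifts: Qd = 310 − 5(P + 28).
Solving gives Q = 70 with consumers paying 48 and producers receiving 20 (the 28 wedge).
Revenue = t · Q = 28 · 70 = 1960.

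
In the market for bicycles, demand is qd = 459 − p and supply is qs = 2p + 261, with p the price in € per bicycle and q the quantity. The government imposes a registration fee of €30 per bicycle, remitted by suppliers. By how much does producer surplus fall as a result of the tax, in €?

Before the tax: set 459 − p = 2p + 261 → p* = €66, q* = 393.
With the tax collected from suppliers, supply shifts: qs = 2(p − 30) + 261.
New equilibrium: buyers pay €86, suppliers receive €56, q = 373. (Wedge: pb − ps = 30.)
ΔPS is the trapezoid between Q = 373 and Q = 393 of height €10: ½ · (393 + 373) · 10 = €3830.

Producer surplus falls by €3830.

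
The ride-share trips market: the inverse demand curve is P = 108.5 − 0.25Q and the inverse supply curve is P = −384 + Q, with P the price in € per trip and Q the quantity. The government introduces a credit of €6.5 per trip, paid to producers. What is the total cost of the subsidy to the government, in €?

Government outlay = €2594.8.

Rewrite in direct form: Qd = 434 − 4P and Qs = P + 384.
Before the subsidy: set 434 − 4P = P + 384 → P* = €10, Q* = 394.
With a per-unit subsidy paid to producers, each receives P + 6.5 per unit sold, so supply becomes Qs = (P + 6.5) + 384.
New equilibrium: buyers pay €8.7, producers receive €15.2, Q = 399.2. (Wedge: Pb − Ps = −6.5.)
Outlay = t · Q = 6.5 · 399.2 = €2594.8.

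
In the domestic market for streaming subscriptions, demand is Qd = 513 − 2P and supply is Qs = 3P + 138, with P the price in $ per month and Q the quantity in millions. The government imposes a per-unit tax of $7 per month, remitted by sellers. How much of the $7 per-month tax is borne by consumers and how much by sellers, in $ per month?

Before the tax: set 513 − 2P = 3P + 138 → P* = $75, Q* = 363.
With the tax collected from sellers, supply shifts: Qs = 3(P − 7) + 138.
Solving gives Q = 354.6 with consumers paying $79.2 and sellers receiving $72.2 (the $7 wedge).
Burden on consumers: $4.2; on sellers: $2.8. (They sum to $7.)

Consumers bear $4.2 per month; sellers bear $2.8 per month.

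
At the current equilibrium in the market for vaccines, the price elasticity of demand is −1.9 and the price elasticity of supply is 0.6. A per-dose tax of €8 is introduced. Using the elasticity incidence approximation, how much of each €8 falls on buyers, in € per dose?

Incidence ratio: buyers' share ≈ εs / (εs + |εd|) = 0.6 / (0.6 + 1.9) = 0.24.
So buyers bear ≈ 0.24 × €8 = €1.92; sellers bear €6.08.

Buyers bear ≈ €1.92 per dose.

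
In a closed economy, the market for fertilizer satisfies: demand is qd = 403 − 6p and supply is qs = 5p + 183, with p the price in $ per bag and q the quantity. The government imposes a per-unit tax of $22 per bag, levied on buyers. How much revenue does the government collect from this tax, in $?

Without the tax, 403 − 6p = 5p + 183 gives 11p = 220, so p* = $20 and q* = 283.
With the tax collected from buyers, demand (in seller-price terms) shifts: qd = 403 − 6(p + 22).
New equilibrium: buyers pay $30, suppliers receive $8, q = 223. (Wedge: pb − ps = 22.)
Revenue = t · Q = 22 · 223 = $4906.

Tax revenue = $4906.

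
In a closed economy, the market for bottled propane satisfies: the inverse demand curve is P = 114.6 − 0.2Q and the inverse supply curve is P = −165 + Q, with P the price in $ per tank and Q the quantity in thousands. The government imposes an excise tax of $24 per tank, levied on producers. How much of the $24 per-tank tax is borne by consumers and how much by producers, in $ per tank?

Consumers bear $4 per tank; producers bear $20 per tank.

Rewrite in direct form: Qd = 573 − 5P and Qs = P + 165.
Before the tax: set 573 − 5P = P + 165 → P* = $68, Q* = 233.
With the tax collected from producers, supply shifts: Qs = (P − 24) + 165.
New equilibrium: consumers pay $72, producers receive $48, Q = 213. (Wedge: Pb − Ps = 24.)
Burden on consumers: $4; on producers: $20. (They sum to $24.)
The less price-elastic side of the market bears the larger share of a per-unit tax.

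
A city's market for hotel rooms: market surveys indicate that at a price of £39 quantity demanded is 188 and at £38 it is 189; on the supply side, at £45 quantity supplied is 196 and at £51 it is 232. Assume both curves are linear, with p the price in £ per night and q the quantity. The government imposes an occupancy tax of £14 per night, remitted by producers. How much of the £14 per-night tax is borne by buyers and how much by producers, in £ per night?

Buyers bear £12 per night; producers bear £2 per night.

Demand slope: (189 − 188)/(38 − 39) = -1, so qd = 227 − p.
Supply slope: (232 − 196)/(51 − 45) = 6, so qs = 6p − 74.
Without the tax, 227 − p = 6p − 74 gives 7p = 301, so p* = £43 and q* = 184.
With the tax collected from producers, supply shifts: qs = 6(p − 14) − 74.
Solving gives q = 172 with buyers paying £55 and producers receiving £41 (the £14 wedge).
Burden on buyers: £12; on producers: £2. (They sum to £14.)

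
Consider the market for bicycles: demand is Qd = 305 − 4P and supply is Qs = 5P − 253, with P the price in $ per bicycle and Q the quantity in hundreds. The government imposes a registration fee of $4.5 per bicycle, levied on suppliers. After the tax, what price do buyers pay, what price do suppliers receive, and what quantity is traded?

Before the tax: set 305 − 4P = 5P − 253 → P* = $62, Q* = 57.
With the tax collected from suppliers, supply shifts: Qs = 5(P − 4.5) − 253.
Solving gives Q = 47 with buyers paying $64.5 and suppliers receiving $60 (the $4.5 wedge).

Buyers pay $64.5; suppliers receive $60; quantity = 47.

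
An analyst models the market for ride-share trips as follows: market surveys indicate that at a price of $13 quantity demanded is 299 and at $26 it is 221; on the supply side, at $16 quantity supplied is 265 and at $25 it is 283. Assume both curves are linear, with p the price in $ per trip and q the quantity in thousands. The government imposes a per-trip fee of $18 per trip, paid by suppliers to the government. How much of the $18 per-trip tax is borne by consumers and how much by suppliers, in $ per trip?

Consumers bear $4.5 per trip; suppliers bear $13.5 per trip.

Demand slope: (221 − 299)/(26 − 13) = -6, so qd = 377 − 6p.
Supply slope: (283 − 265)/(25 − 16) = 2, so qs = 2p + 233.
Before the tax: set 377 − 6p = 2p + 233 → p* = $18, q* = 269.
With the tax collected from suppliers, supply shifts: qs = 2(p − 18) + 233.
Solving gives q = 242 with consumers paying $22.5 and suppliers receiving $4.5 (the $18 wedge).
Burden on consumers: $4.5; on suppliers: $13.5. (They sum to $18.)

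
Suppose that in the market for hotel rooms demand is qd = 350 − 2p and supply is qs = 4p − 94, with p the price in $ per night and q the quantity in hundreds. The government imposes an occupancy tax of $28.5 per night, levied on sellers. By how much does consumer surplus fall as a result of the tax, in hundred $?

Without the tax, 350 − 2p = 4p − 94 gives 6p = 444, so p* = $74 and q* = 202.
With the tax collected from sellers, supply shifts: qs = 4(p − 28.5) − 94.
New equilibrium: consumers pay $93, sellers receive $64.5, q = 164. (Wedge: pb − ps = 28.5.)
ΔCS is the trapezoid between Q = 164 and Q = 202 of height $19: ½ · (202 + 164) · 19 = $3477.

Consumer surplus falls by $3477 hundred.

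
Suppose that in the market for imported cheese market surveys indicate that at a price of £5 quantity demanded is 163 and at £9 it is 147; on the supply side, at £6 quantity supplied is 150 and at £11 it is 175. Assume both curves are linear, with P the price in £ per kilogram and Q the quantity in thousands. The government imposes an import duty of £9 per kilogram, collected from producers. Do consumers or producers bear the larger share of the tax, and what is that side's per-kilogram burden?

Consumers bear the larger share: £5 per kilogram.

Demand slope: (147 − 163)/(9 − 5) = -4, so Qd = 183 − 4P.
Supply slope: (175 − 150)/(11 − 6) = 5, so Qs = 5P + 120.
Before the tax: set 183 − 4P = 5P + 120 → P* = £7, Q* = 155.
With the tax collected from producers, supply shifts: Qs = 5(P − 9) + 120.
New equilibrium: consumers pay £12, producers receive £3, Q = 135. (Wedge: Pb − Ps = 9.)
Per-kilogram burden: consumers £5, producers £4.
Consumers take the larger share because demand is less price-elastic here (demand slope 4 vs supply slope 5).
The less price-elastic side of the market bears the larger share of a per-unit tax.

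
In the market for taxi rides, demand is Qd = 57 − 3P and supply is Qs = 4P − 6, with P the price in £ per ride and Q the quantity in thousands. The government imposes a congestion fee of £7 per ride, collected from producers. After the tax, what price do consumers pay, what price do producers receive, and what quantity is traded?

Consumers pay £13; producers receive £6; quantity = 18.

Before the tax: set 57 − 3P = 4P − 6 → P* = £9, Q* = 30.
With the tax collected from producers, supply shifts: Qs = 4(P − 7) − 6.
New equilibrium: consumers pay £13, producers receive £6, Q = 18. (Wedge: Pb − Ps = 7.)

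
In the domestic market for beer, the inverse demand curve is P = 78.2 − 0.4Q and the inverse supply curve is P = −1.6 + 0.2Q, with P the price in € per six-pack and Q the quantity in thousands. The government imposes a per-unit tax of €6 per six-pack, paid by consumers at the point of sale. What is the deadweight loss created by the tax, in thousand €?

Deadweight loss = €30 thousand.

Rewrite in direct form: Qd = 195.5 − 2.5P and Qs = 5P + 8.
Before the tax: set 195.5 − 2.5P = 5P + 8 → P* = €25, Q* = 133.
With the tax collected from consumers, demand (in seller-price terms) shifts: Qd = 195.5 − 2.5(P + 6).
Solving gives Q = 123 with consumers paying €29 and sellers receiving €23 (the €6 wedge).
Quantity falls by |ΔQ| = |133 − 123| = 10.
DWL = ½ · t · |ΔQ| = ½ · 6 · 10 = €30.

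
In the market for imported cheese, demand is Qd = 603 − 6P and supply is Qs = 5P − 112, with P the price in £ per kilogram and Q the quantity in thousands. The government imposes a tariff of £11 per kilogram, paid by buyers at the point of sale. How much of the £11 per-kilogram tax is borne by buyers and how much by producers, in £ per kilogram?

Before the tax: set 603 − 6P = 5P − 112 → P* = £65, Q* = 213.
With the tax collected from buyers, demand (in seller-price terms) shifts: Qd = 603 − 6(P + 11).
Solving gives Q = 183 with buyers paying £70 and producers receiving £59 (the £11 wedge).
Burden on buyers: £5; on producers: £6. (They sum to £11.)
The less price-elastic side of the market bears the larger share of a per-unit tax.

Buyers bear £5 per kilogram; producers bear £6 per kilogram.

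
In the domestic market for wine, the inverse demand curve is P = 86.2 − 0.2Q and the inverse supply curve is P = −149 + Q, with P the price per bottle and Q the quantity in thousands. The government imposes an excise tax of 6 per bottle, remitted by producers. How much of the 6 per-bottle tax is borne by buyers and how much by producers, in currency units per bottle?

Buyers bear 1 per bottle; producers bear 5 per bottle.

Rewrite in direct form: Qd = 431 − 5P and Qs = P + 149.
Before the tax: set 431 − 5P = P + 149 → P* = 47, Q* = 196.
With the tax collected from producers, supply shifts: Qs = (P − 6) + 149.
Solving gives Q = 191 with buyers paying 48 and producers receiving 42 (the 6 wedge).
Burden on buyers: 1; on producers: 5. (They sum to 6.)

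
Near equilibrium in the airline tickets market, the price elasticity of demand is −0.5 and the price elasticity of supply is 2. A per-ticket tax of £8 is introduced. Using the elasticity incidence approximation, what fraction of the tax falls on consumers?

Consumers' share ≈ 0.8.

Incidence ratio: consumers' share ≈ εs / (εs + |εd|) = 2 / (2 + 0.5) = 0.8.
Supply is the more elastic side, so consumers bear the larger share.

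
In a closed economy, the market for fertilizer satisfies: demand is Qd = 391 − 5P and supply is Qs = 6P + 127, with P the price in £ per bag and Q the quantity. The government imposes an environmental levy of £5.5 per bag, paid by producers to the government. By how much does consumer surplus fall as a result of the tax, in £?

Consumer surplus falls by £790.5.

Before the tax: set 391 − 5P = 6P + 127 → P* = £24, Q* = 271.
With the tax collected from producers, supply shifts: Qs = 6(P − 5.5) + 127.
New equilibrium: consumers pay £27, producers receive £21.5, Q = 256. (Wedge: Pb − Ps = 5.5.)
ΔCS is the trapezoid between Q = 256 and Q = 271 of height £3: ½ · (271 + 256) · 3 = £790.5.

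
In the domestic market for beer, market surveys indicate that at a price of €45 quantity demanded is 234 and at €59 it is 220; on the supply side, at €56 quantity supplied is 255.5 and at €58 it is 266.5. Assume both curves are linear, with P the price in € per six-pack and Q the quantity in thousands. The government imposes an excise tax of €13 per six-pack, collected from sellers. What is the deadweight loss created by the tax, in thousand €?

Deadweight loss = €71.5 thousand.

Demand slope: (220 − 234)/(59 − 45) = -1, so Qd = 279 − P.
Supply slope: (266.5 − 255.5)/(58 − 56) = 5.5, so Qs = 5.5P − 52.5.
Without the tax, 279 − P = 5.5P − 52.5 gives 6.5P = 331.5, so P* = €51 and Q* = 228.
With the tax collected from sellers, supply shifts: Qs = 5.5(P − 13) − 52.5.
Solving gives Q = 217 with buyers paying €62 and sellers receiving €49 (the €13 wedge).
Quantity falls by |ΔQ| = |228 − 217| = 11.
DWL = ½ · t · |ΔQ| = ½ · 13 · 11 = €71.5.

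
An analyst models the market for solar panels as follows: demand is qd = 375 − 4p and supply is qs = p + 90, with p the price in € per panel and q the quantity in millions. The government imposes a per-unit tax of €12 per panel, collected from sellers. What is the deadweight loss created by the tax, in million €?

Deadweight loss = €57.6 million.

Without the tax, 375 − 4p = p + 90 gives 5p = 285, so p* = €57 and q* = 147.
With the tax collected from sellers, supply shifts: qs = (p − 12) + 90.
Solving gives q = 137.4 with consumers paying €59.4 and sellers receiving €47.4 (the €12 wedge).
Quantity falls by |ΔQ| = |147 − 137.4| = 9.6.
DWL = ½ · t · |ΔQ| = ½ · 12 · 9.6 = €57.6.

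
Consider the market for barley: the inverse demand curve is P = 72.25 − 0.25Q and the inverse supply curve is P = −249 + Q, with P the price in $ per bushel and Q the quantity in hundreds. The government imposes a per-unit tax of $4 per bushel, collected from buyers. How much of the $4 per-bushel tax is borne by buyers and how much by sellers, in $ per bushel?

Buyers bear $0.8 per bushel; sellers bear $3.2 per bushel.

Inverting to Q(P) form: Qd = 289 − 4P; Qs = P + 249.
Without the tax, 289 − 4P = P + 249 gives 5P = 40, so P* = $8 and Q* = 257.
With the tax collected from buyers, demand (in seller-price terms) shifts: Qd = 289 − 4(P + 4).
Solving gives Q = 253.8 with buyers paying $8.8 and sellers receiving $4.8 (the $4 wedge).
Burden on buyers: $0.8; on sellers: $3.2. (They sum to $4.)
The less price-elastic side of the market bears the larger share of a per-unit tax.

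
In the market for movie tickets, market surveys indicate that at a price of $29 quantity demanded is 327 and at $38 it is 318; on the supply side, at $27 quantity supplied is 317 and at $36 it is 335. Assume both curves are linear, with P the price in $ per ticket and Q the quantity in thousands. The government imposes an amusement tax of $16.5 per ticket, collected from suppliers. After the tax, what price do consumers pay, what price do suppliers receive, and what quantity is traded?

Demand slope: (318 − 327)/(38 − 29) = -1, so Qd = 356 − P.
Supply slope: (335 − 317)/(36 − 27) = 2, so Qs = 2P + 263.
Without the tax, 356 − P = 2P + 263 gives 3P = 93, so P* = $31 and Q* = 325.
With the tax collected from suppliers, supply shifts: Qs = 2(P − 16.5) + 263.
Solving gives Q = 314 with consumers paying $42 and suppliers receiving $25.5 (the $16.5 wedge).
The less price-elastic side of the market bears the larger share of a per-unit tax.

Consumers pay $42; suppliers receive $25.5; quantity = 314.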